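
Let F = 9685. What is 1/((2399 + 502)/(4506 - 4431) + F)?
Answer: 25/243092 ≈ 0.00010284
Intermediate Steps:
1/((2399 + 502)/(4506 - 4431) + F) = 1/((2399 + 502)/(4506 - 4431) + 9685) = 1/(2901/75 + 9685) = 1/(2901*(1/75) + 9685) = 1/(967/25 + 9685) = 1/(243092/25) = 25/243092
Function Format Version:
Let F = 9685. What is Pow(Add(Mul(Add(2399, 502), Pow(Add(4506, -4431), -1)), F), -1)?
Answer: Rational(25, 243092) ≈ 0.00010284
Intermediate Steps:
Pow(Add(Mul(Add(2399, 502), Pow(Add(4506, -4431), -1)), F), -1) = Pow(Add(Mul(Add(2399, 502), Pow(Add(4506, -4431), -1)), 9685), -1) = Pow(Add(Mul(2901, Pow(75, -1)), 9685), -1) = Pow(Add(Mul(2901, Rational(1, 75)), 9685), -1) = Pow(Add(Rational(967, 25), 9685), -1) = Pow(Rational(243092, 25), -1) = Rational(25, 243092)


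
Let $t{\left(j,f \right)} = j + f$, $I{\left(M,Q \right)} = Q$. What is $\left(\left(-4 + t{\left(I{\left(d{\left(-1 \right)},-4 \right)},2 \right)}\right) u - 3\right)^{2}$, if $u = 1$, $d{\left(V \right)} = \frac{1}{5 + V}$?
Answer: $81$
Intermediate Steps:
$t{\left(j,f \right)} = f + j$
$\left(\left(-4 + t{\left(I{\left(d{\left(-1 \right)},-4 \right)},2 \right)}\right) u - 3\right)^{2} = \left(\left(-4 + \left(2 - 4\right)\right) 1 - 3\right)^{2} = \left(\left(-4 - 2\right) 1 - 3\right)^{2} = \left(\left(-6\right) 1 - 3\right)^{2} = \left(-6 - 3\right)^{2} = \left(-9\right)^{2} = 81$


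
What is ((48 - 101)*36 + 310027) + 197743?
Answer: 505862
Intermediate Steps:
((48 - 101)*36 + 310027) + 197743 = (-53*36 + 310027) + 197743 = (-1908 + 310027) + 197743 = 308119 + 197743 = 505862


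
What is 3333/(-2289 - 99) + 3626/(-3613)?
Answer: -6900339/2875948 ≈ -2.3993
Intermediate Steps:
3333/(-2289 - 99) + 3626/(-3613) = 3333/(-2388) + 3626*(-1/3613) = 3333*(-1/2388) - 3626/3613 = -1111/796 - 3626/3613 = -6900339/2875948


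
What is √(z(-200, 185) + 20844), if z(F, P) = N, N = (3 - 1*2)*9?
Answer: 3*√2317 ≈ 144.41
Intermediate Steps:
N = 9 (N = (3 - 2)*9 = 1*9 = 9)
z(F, P) = 9
√(z(-200, 185) + 20844) = √(9 + 20844) = √20853 = 3*√2317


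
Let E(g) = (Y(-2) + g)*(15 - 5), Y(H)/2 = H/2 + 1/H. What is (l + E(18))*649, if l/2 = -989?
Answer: -1186372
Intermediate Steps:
l = -1978 (l = 2*(-989) = -1978)
Y(H) = H + 2/H (Y(H) = 2*(H/2 + 1/H) = 2*(1/H + H/2) = H + 2/H)
E(g) = -30 + 10*g (E(g) = ((-2 + 2/(-2)) + g)*(15 - 5) = ((-2 + 2*(-½)) + g)*10 = ((-2 - 1) + g)*10 = (-3 + g)*10 = -30 + 10*g)
(l + E(18))*649 = (-1978 + (-30 + 10*18))*649 = (-1978 + (-30 + 180))*649 = (-1978 + 150)*649 = -1828*649 = -1186372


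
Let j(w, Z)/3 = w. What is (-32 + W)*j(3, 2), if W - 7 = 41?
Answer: 144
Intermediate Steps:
W = 48 (W = 7 + 41 = 48)
j(w, Z) = 3*w
(-32 + W)*j(3, 2) = (-32 + 48)*(3*3) = 16*9 = 144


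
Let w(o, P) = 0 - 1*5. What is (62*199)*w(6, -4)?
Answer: -61690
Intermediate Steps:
w(o, P) = -5 (w(o, P) = 0 - 5 = -5)
(62*199)*w(6, -4) = (62*199)*(-5) = 12338*(-5) = -61690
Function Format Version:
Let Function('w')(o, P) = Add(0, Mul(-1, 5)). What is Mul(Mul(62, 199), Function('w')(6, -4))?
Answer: -61690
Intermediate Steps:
Function('w')(o, P) = -5 (Function('w')(o, P) = Add(0, -5) = -5)
Mul(Mul(62, 199), Function('w')(6, -4)) = Mul(Mul(62, 199), -5) = Mul(12338, -5) = -61690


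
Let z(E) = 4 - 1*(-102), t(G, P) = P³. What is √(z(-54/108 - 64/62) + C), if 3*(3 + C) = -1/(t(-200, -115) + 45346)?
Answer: √224250140965466/1475529 ≈ 10.149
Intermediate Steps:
z(E) = 106 (z(E) = 4 + 102 = 106)
C = -13279760/4426587 (C = -3 + (-1/((-115)³ + 45346))/3 = -3 + (-1/(-1520875 + 45346))/3 = -3 + (-1/(-1475529))/3 = -3 + (-1*(-1/1475529))/3 = -3 + (⅓)*(1/1475529) = -3 + 1/4426587 = -13279760/4426587 ≈ -3.0000)
√(z(-54/108 - 64/62) + C) = √(106 - 13279760/4426587) = √(455938462/4426587) = √224250140965466/1475529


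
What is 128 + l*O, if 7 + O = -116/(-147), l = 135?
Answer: -34813/49 ≈ -710.47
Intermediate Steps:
O = -913/147 (O = -7 - 116/(-147) = -7 - 116*(-1/147) = -7 + 116/147 = -913/147 ≈ -6.2109)
128 + l*O = 128 + 135*(-913/147) = 128 - 41085/49 = -34813/49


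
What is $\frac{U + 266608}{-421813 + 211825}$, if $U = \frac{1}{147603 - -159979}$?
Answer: $- \frac{82003821857}{64588529016} \approx -1.2696$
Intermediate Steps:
$U = \frac{1}{307582}$ ($U = \frac{1}{147603 + 159979} = \frac{1}{307582} \approx 3.2512 \cdot 10^{-6}$)
$\frac{U + 266608}{-421813 + 211825} = \frac{\frac{1}{307582} + 266608}{-421813 + 211825} = \frac{82003821857}{307582 \left(-209988\right)} = \frac{82003821857}{307582} \left(- \frac{1}{209988}\right) = - \frac{82003821857}{64588529016}$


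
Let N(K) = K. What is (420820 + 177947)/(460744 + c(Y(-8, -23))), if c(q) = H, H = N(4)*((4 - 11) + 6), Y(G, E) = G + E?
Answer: 199589/153580 ≈ 1.2996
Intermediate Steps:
Y(G, E) = E + G
H = -4 (H = 4*((4 - 11) + 6) = 4*(-7 + 6) = 4*(-1) = -4)
c(q) = -4
(420820 + 177947)/(460744 + c(Y(-8, -23))) = (420820 + 177947)/(460744 - 4) = 598767/460740 = 598767*(1/460740) = 199589/153580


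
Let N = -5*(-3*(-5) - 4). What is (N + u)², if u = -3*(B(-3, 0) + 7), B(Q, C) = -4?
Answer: 4096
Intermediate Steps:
u = -9 (u = -3*(-4 + 7) = -3*3 = -9)
N = -55 (N = -5*(15 - 4) = -5*11 = -55)
(N + u)² = (-55 - 9)² = (-64)² = 4096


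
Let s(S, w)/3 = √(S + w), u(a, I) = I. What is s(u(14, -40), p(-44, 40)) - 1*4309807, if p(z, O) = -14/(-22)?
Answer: -4309807 + 3*I*√4763/11 ≈ -4.3098e+6 + 18.822*I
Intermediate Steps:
p(z, O) = 7/11 (p(z, O) = -14*(-1/22) = 7/11)
s(S, w) = 3*√(S + w)
s(u(14, -40), p(-44, 40)) - 1*4309807 = 3*√(-40 + 7/11) - 1*4309807 = 3*√(-433/11) - 4309807 = 3*(I*√4763/11) - 4309807 = 3*I*√4763/11 - 4309807 = -4309807 + 3*I*√4763/11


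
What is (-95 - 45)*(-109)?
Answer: 15260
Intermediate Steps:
(-95 - 45)*(-109) = -140*(-109) = 15260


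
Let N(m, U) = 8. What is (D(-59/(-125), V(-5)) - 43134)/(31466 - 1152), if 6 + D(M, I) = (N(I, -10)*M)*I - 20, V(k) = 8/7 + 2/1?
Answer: -18877308/13262375 ≈ -1.4234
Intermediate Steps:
V(k) = 22/7 (V(k) = 8*(1/7) + 2*1 = 8/7 + 2 = 22/7)
D(M, I) = -26 + 8*I*M (D(M, I) = -6 + ((8*M)*I - 20) = -6 + (8*I*M - 20) = -6 + (-20 + 8*I*M) = -26 + 8*I*M)
(D(-59/(-125), V(-5)) - 43134)/(31466 - 1152) = ((-26 + 8*(22/7)*(-59/(-125))) - 43134)/(31466 - 1152) = ((-26 + 8*(22/7)*(-59*(-1/125))) - 43134)/30314 = ((-26 + 8*(22/7)*(59/125)) - 43134)*(1/30314) = ((-26 + 10384/875) - 43134)*(1/30314) = (-12366/875 - 43134)*(1/30314) = -37754616/875*1/30314 = -18877308/13262375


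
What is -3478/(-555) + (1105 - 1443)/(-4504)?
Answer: 214223/33780 ≈ 6.3417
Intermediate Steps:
-3478/(-555) + (1105 - 1443)/(-4504) = -3478*(-1/555) - 338*(-1/4504) = 94/15 + 169/2252 = 214223/33780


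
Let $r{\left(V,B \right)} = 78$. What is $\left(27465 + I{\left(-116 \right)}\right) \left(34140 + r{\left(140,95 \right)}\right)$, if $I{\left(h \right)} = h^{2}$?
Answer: $1400234778$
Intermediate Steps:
$\left(27465 + I{\left(-116 \right)}\right) \left(34140 + r{\left(140,95 \right)}\right) = \left(27465 + \left(-116\right)^{2}\right) \left(34140 + 78\right) = \left(27465 + 13456\right) 34218 = 40921 \cdot 34218 = 1400234778$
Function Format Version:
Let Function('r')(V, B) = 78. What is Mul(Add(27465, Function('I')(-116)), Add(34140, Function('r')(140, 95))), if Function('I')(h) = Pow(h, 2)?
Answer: 1400234778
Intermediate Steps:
Mul(Add(27465, Function('I')(-116)), Add(34140, Function('r')(140, 95))) = Mul(Add(27465, Pow(-116, 2)), Add(34140, 78)) = Mul(Add(27465, 13456), 34218) = Mul(40921, 34218) = 1400234778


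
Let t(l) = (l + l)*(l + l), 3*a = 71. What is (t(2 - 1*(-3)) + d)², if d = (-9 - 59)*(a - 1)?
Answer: 18696976/9 ≈ 2.0774e+6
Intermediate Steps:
a = 71/3 (a = (⅓)*71 = 71/3 ≈ 23.667)
t(l) = 4*l² (t(l) = (2*l)*(2*l) = 4*l²)
d = -4624/3 (d = (-9 - 59)*(71/3 - 1) = -68*68/3 = -4624/3 ≈ -1541.3)
(t(2 - 1*(-3)) + d)² = (4*(2 - 1*(-3))² - 4624/3)² = (4*(2 + 3)² - 4624/3)² = (4*5² - 4624/3)² = (4*25 - 4624/3)² = (100 - 4624/3)² = (-4324/3)² = 18696976/9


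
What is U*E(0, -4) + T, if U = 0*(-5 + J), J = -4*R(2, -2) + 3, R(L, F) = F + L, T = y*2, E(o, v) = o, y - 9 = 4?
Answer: 26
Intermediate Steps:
y = 13 (y = 9 + 4 = 13)
T = 26 (T = 13*2 = 26)
J = 3 (J = -4*(-2 + 2) + 3 = -4*0 + 3 = 0 + 3 = 3)
U = 0 (U = 0*(-5 + 3) = 0*(-2) = 0)
U*E(0, -4) + T = 0*0 + 26 = 0 + 26 = 26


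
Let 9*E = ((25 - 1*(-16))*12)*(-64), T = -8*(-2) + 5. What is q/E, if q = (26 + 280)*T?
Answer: -9639/5248 ≈ -1.8367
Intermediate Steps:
T = 21 (T = 16 + 5 = 21)
q = 6426 (q = (26 + 280)*21 = 306*21 = 6426)
E = -10496/3 (E = (((25 - 1*(-16))*12)*(-64))/9 = (((25 + 16)*12)*(-64))/9 = ((41*12)*(-64))/9 = (492*(-64))/9 = (⅑)*(-31488) = -10496/3 ≈ -3498.7)
q/E = 6426/(-10496/3) = 6426*(-3/10496) = -9639/5248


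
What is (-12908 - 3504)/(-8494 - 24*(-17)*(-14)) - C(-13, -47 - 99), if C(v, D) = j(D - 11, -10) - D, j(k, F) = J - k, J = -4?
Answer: -2115591/7103 ≈ -297.84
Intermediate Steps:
j(k, F) = -4 - k
C(v, D) = 7 - 2*D (C(v, D) = (-4 - (D - 11)) - D = (-4 - (-11 + D)) - D = (-4 + (11 - D)) - D = (7 - D) - D = 7 - 2*D)
(-12908 - 3504)/(-8494 - 24*(-17)*(-14)) - C(-13, -47 - 99) = (-12908 - 3504)/(-8494 - 24*(-17)*(-14)) - (7 - 2*(-47 - 99)) = -16412/(-8494 + 408*(-14)) - (7 - 2*(-146)) = -16412/(-8494 - 5712) - (7 + 292) = -16412/(-14206) - 1*299 = -16412*(-1/14206) - 299 = 8206/7103 - 299 = -2115591/7103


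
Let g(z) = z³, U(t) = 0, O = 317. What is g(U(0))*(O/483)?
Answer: 0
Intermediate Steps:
g(U(0))*(O/483) = 0³*(317/483) = 0*(317*(1/483)) = 0*(317/483) = 0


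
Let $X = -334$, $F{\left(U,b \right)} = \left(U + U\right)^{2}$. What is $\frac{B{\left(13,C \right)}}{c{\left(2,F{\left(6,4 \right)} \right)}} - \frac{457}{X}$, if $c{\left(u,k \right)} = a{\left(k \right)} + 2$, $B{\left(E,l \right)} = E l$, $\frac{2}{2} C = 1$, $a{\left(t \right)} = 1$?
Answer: $\frac{5713}{1002} \approx 5.7016$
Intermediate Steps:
$C = 1$
$F{\left(U,b \right)} = 4 U^{2}$ ($F{\left(U,b \right)} = \left(2 U\right)^{2} = 4 U^{2}$)
$c{\left(u,k \right)} = 3$ ($c{\left(u,k \right)} = 1 + 2 = 3$)
$\frac{B{\left(13,C \right)}}{c{\left(2,F{\left(6,4 \right)} \right)}} - \frac{457}{X} = \frac{13 \cdot 1}{3} - \frac{457}{-334} = 13 \cdot \frac{1}{3} - - \frac{457}{334} = \frac{13}{3} + \frac{457}{334} = \frac{5713}{1002}$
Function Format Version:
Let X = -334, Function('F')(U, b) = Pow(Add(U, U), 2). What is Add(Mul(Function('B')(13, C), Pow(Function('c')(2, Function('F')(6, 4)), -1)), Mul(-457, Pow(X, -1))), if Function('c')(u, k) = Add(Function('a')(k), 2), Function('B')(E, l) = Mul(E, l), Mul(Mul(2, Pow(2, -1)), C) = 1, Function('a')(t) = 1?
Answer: Rational(5713, 1002) ≈ 5.7016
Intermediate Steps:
C = 1
Function('F')(U, b) = Mul(4, Pow(U, 2)) (Function('F')(U, b) = Pow(Mul(2, U), 2) = Mul(4, Pow(U, 2)))
Function('c')(u, k) = 3 (Function('c')(u, k) = Add(1, 2) = 3)
Add(Mul(Function('B')(13, C), Pow(Function('c')(2, Function('F')(6, 4)), -1)), Mul(-457, Pow(X, -1))) = Add(Mul(Mul(13, 1), Pow(3, -1)), Mul(-457, Pow(-334, -1))) = Add(Mul(13, Rational(1, 3)), Mul(-457, Rational(-1, 334))) = Add(Rational(13, 3), Rational(457, 334)) = Rational(5713, 1002)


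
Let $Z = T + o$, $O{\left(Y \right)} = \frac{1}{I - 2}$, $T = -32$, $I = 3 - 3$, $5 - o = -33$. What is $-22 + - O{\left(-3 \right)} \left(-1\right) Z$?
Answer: $-25$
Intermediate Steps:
$o = 38$ ($o = 5 - -33 = 5 + 33 = 38$)
$I = 0$ ($I = 3 - 3 = 0$)
$O{\left(Y \right)} = - \frac{1}{2}$ ($O{\left(Y \right)} = \frac{1}{0 - 2} = \frac{1}{-2} = - \frac{1}{2}$)
$Z = 6$ ($Z = -32 + 38 = 6$)
$-22 + - O{\left(-3 \right)} \left(-1\right) Z = -22 + \left(-1\right) \left(- \frac{1}{2}\right) \left(-1\right) 6 = -22 + \frac{1}{2} \left(-1\right) 6 = -22 - 3 = -25$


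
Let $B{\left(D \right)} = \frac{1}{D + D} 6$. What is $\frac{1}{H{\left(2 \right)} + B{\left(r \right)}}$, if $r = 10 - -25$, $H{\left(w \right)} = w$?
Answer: $\frac{35}{73} \approx 0.47945$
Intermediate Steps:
$r = 35$ ($r = 10 + 25 = 35$)
$B{\left(D \right)} = \frac{3}{D}$ ($B{\left(D \right)} = \frac{1}{2 D} 6 = \frac{3}{D}$)
$\frac{1}{H{\left(2 \right)} + B{\left(r \right)}} = \frac{1}{2 + \frac{3}{35}} = \frac{1}{\frac{73}{35}} = \frac{35}{73}$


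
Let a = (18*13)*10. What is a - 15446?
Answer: -13106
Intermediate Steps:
a = 2340 (a = 234*10 = 2340)
a - 15446 = 2340 - 15446 = -13106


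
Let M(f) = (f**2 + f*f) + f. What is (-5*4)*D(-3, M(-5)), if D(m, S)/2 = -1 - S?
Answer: 1840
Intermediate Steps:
M(f) = f + 2*f**2 (M(f) = (f**2 + f**2) + f = 2*f**2 + f = f + 2*f**2)
D(m, S) = -2 - 2*S (D(m, S) = 2*(-1 - S) = -2 - 2*S)
(-5*4)*D(-3, M(-5)) = (-5*4)*(-2 - (-10)*(1 + 2*(-5))) = -20*(-2 - (-10)*(1 - 10)) = -20*(-2 - (-10)*(-9)) = -20*(-2 - 2*45) = -20*(-2 - 90) = -20*(-92) = 1840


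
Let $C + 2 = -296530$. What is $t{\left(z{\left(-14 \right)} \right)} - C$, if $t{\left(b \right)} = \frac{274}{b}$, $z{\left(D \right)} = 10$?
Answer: $\frac{1482797}{5} \approx 2.9656 \cdot 10^{5}$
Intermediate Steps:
$C = -296532$ ($C = -2 - 296530 = -296532$)
$t{\left(z{\left(-14 \right)} \right)} - C = \frac{274}{10} - -296532 = 274 \cdot \frac{1}{10} + 296532 = \frac{137}{5} + 296532 = \frac{1482797}{5}$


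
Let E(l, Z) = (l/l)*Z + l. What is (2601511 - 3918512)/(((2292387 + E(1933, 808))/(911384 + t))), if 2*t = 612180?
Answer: -801707237737/1147564 ≈ -6.9862e+5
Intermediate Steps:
t = 306090 (t = (1/2)*612180 = 306090)
E(l, Z) = Z + l (E(l, Z) = 1*Z + l = Z + l)
(2601511 - 3918512)/(((2292387 + E(1933, 808))/(911384 + t))) = (2601511 - 3918512)/(((2292387 + (808 + 1933))/(911384 + 306090))) = -1317001*1217474/(2292387 + 2741) = -1317001/(2295128*(1/1217474)) = -1317001/1147564/608737 = -1317001*608737/1147564 = -801707237737/1147564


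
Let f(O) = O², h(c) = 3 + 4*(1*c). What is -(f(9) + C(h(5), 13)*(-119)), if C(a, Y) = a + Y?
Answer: 4203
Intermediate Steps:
h(c) = 3 + 4*c
C(a, Y) = Y + a
-(f(9) + C(h(5), 13)*(-119)) = -(9² + (13 + (3 + 4*5))*(-119)) = -(81 + (13 + (3 + 20))*(-119)) = -(81 + (13 + 23)*(-119)) = -(81 + 36*(-119)) = -(81 - 4284) = -1*(-4203) = 4203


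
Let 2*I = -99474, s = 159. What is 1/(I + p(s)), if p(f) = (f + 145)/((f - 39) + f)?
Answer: -279/13876319 ≈ -2.0106e-5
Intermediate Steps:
I = -49737 (I = (½)*(-99474) = -49737)
p(f) = (145 + f)/(-39 + 2*f) (p(f) = (145 + f)/((-39 + f) + f) = (145 + f)/(-39 + 2*f))
1/(I + p(s)) = 1/(-49737 + (145 + 159)/(-39 + 2*159)) = 1/(-49737 + 304/(-39 + 318)) = 1/(-49737 + 304/279) = 1/(-13876319/279) = -279/13876319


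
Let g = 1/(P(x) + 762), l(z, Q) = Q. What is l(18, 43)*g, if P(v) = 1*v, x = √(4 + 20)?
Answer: 5461/96770 - 43*√6/290310 ≈ 0.056070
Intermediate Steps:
x = 2*√6 (x = √24 = 2*√6 ≈ 4.8990)
P(v) = v
g = 1/(762 + 2*√6) (g = 1/(2*√6 + 762) = 1/(762 + 2*√6) ≈ 0.0013040)
l(18, 43)*g = 43*(127/96770 - √6/290310) = 5461/96770 - 43*√6/290310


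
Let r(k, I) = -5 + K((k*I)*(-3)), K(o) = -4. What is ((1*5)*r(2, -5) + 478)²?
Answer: 187489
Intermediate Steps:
r(k, I) = -9 (r(k, I) = -5 - 4 = -9)
((1*5)*r(2, -5) + 478)² = ((1*5)*(-9) + 478)² = (5*(-9) + 478)² = (-45 + 478)² = 433² = 187489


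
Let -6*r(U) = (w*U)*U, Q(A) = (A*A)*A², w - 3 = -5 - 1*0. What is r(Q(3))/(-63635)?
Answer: -2187/63635 ≈ -0.034368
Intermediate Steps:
w = -2 (w = 3 + (-5 - 1*0) = 3 + (-5 + 0) = 3 - 5 = -2)
Q(A) = A⁴ (Q(A) = A²*A² = A⁴)
r(U) = U²/3 (r(U) = -(-2*U)*U/6 = -(-1)*U²/3 = U²/3)
r(Q(3))/(-63635) = ((3⁴)²/3)/(-63635) = ((⅓)*81²)*(-1/63635) = ((⅓)*6561)*(-1/63635) = 2187*(-1/63635) = -2187/63635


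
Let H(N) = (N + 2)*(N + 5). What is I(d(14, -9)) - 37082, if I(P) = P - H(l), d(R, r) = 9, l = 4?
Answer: -37127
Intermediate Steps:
H(N) = (2 + N)*(5 + N)
I(P) = -54 + P (I(P) = P - (10 + 4**2 + 7*4) = P - (10 + 16 + 28) = P - 1*54 = P - 54 = -54 + P)
I(d(14, -9)) - 37082 = (-54 + 9) - 37082 = -45 - 37082 = -37127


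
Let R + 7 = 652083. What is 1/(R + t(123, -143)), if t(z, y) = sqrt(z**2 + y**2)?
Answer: 326038/212601537099 - sqrt(35578)/425203074198 ≈ 1.5331e-6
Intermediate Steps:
R = 652076 (R = -7 + 652083 = 652076)
t(z, y) = sqrt(y**2 + z**2)
1/(R + t(123, -143)) = 1/(652076 + sqrt((-143)**2 + 123**2)) = 1/(652076 + sqrt(20449 + 15129)) = 1/(652076 + sqrt(35578))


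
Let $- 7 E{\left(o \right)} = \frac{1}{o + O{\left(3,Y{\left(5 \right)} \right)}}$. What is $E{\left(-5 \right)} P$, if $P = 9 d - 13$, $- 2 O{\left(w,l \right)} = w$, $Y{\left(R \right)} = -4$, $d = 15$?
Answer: $\frac{244}{91} \approx 2.6813$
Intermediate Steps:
$O{\left(w,l \right)} = - \frac{w}{2}$
$E{\left(o \right)} = - \frac{1}{7 \left(- \frac{3}{2} + o\right)}$ ($E{\left(o \right)} = - \frac{1}{7 \left(o - \frac{3}{2}\right)} = - \frac{1}{7 \left(- \frac{3}{2} + o\right)}$)
$P = 122$ ($P = 9 \cdot 15 - 13 = 135 - 13 = 122$)
$E{\left(-5 \right)} P = - \frac{2}{-21 + 14 \left(-5\right)} 122 = - \frac{2}{-21 - 70} \cdot 122 = - \frac{2}{-91} \cdot 122 = \left(-2\right) \left(- \frac{1}{91}\right) 122 = \frac{2}{91} \cdot 122 = \frac{244}{91}$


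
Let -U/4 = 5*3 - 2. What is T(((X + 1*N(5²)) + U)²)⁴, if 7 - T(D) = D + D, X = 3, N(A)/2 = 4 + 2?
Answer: 55627148806321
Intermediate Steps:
N(A) = 12 (N(A) = 2*(4 + 2) = 2*6 = 12)
U = -52 (U = -4*(5*3 - 2) = -4*(15 - 2) = -4*13 = -52)
T(D) = 7 - 2*D (T(D) = 7 - (D + D) = 7 - 2*D)
T(((X + 1*N(5²)) + U)²)⁴ = (7 - 2*((3 + 1*12) - 52)²)⁴ = (7 - 2*((3 + 12) - 52)²)⁴ = (7 - 2*(15 - 52)²)⁴ = (7 - 2*(-37)²)⁴ = (7 - 2*1369)⁴ = (7 - 2738)⁴ = (-2731)⁴ = 55627148806321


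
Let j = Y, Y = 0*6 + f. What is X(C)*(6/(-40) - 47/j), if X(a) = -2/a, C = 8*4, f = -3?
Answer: -931/960 ≈ -0.96979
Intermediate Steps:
C = 32
Y = -3 (Y = 0*6 - 3 = 0 - 3 = -3)
j = -3
X(C)*(6/(-40) - 47/j) = (-2/32)*(6/(-40) - 47/(-3)) = (-2*1/32)*(6*(-1/40) - 47*(-⅓)) = -(-3/20 + 47/3)/16 = -1/16*931/60 = -931/960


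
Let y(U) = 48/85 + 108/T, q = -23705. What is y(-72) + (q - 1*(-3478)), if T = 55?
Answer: -18909881/935 ≈ -20224.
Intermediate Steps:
y(U) = 2364/935 (y(U) = 48/85 + 108/55 = 2364/935)
y(-72) + (q - 1*(-3478)) = 2364/935 + (-23705 - 1*(-3478)) = 2364/935 + (-23705 + 3478) = 2364/935 - 20227 = -18909881/935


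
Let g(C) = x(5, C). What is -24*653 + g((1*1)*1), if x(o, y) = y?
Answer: -15671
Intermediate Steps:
g(C) = C
-24*653 + g((1*1)*1) = -24*653 + (1*1)*1 = -15672 + 1*1 = -15672 + 1 = -15671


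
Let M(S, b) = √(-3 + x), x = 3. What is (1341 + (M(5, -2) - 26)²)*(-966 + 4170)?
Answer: 6462468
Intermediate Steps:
M(S, b) = 0 (M(S, b) = √(-3 + 3) = √0 = 0)
(1341 + (M(5, -2) - 26)²)*(-966 + 4170) = (1341 + (0 - 26)²)*(-966 + 4170) = (1341 + (-26)²)*3204 = (1341 + 676)*3204 = 2017*3204 = 6462468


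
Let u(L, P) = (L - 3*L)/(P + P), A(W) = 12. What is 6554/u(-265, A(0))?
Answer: 78648/265 ≈ 296.78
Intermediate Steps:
u(L, P) = -L/P (u(L, P) = (-2*L)/((2*P)) = (-2*L)*(1/(2*P)) = -L/P)
6554/u(-265, A(0)) = 6554/((-1*(-265)/12)) = 6554/((-1*(-265)*1/12)) = 6554/(265/12) = 6554*(12/265) = 78648/265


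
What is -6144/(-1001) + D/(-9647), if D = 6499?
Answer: 4796879/877877 ≈ 5.4642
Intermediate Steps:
-6144/(-1001) + D/(-9647) = -6144/(-1001) + 6499/(-9647) = -6144*(-1/1001) + 6499*(-1/9647) = 6144/1001 - 6499/9647 = 4796879/877877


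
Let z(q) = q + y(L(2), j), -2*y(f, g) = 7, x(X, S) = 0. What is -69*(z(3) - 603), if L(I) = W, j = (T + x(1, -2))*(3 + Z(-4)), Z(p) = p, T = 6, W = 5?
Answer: 83283/2 ≈ 41642.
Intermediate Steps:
j = -6 (j = (6 + 0)*(3 - 4) = 6*(-1) = -6)
L(I) = 5
y(f, g) = -7/2 (y(f, g) = -1/2*7 = -7/2)
z(q) = -7/2 + q (z(q) = q - 7/2 = -7/2 + q)
-69*(z(3) - 603) = -69*((-7/2 + 3) - 603) = -69*(-1/2 - 603) = -69*(-1207/2) = 83283/2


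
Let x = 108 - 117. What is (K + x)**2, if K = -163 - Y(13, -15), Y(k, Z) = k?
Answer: 34225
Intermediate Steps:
K = -176 (K = -163 - 1*13 = -163 - 13 = -176)
x = -9
(K + x)**2 = (-176 - 9)**2 = (-185)**2 = 34225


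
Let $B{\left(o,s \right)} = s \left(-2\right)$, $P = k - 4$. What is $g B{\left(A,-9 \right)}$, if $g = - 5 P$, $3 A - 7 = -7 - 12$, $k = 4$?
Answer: $0$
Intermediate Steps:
$A = -4$ ($A = \frac{7}{3} + \frac{-7 - 12}{3} = \frac{7}{3} + \frac{1}{3} \left(-19\right) = \frac{7}{3} - \frac{19}{3} = -4$)
$P = 0$ ($P = 4 - 4 = 0$)
$B{\left(o,s \right)} = - 2 s$
$g = 0$ ($g = \left(-5\right) 0 = 0$)
$g B{\left(A,-9 \right)} = 0 \left(\left(-2\right) \left(-9\right)\right) = 0 \cdot 18 = 0$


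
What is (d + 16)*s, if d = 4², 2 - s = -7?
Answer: 288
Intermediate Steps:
s = 9 (s = 2 - 1*(-7) = 2 + 7 = 9)
d = 16
(d + 16)*s = (16 + 16)*9 = 32*9 = 288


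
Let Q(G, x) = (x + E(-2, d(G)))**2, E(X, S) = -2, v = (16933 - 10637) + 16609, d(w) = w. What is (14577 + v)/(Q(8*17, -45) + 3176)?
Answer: 12494/1795 ≈ 6.9604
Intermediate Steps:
v = 22905 (v = 6296 + 16609 = 22905)
Q(G, x) = (-2 + x)**2 (Q(G, x) = (x - 2)**2 = (-2 + x)**2)
(14577 + v)/(Q(8*17, -45) + 3176) = (14577 + 22905)/((-2 - 45)**2 + 3176) = 37482/((-47)**2 + 3176) = 37482/(2209 + 3176) = 37482/5385 = 37482*(1/5385) = 12494/1795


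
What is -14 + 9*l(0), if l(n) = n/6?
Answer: -14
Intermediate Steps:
l(n) = n/6 (l(n) = n*(⅙) = n/6)
-14 + 9*l(0) = -14 + 9*((⅙)*0) = -14 + 9*0 = -14 + 0 = -14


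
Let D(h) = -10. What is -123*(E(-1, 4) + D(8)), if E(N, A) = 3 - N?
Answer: 738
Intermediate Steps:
-123*(E(-1, 4) + D(8)) = -123*((3 - 1*(-1)) - 10) = -123*((3 + 1) - 10) = -123*(4 - 10) = -123*(-6) = 738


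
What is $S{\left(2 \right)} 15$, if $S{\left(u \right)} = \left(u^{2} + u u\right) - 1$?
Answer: $105$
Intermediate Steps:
$S{\left(u \right)} = -1 + 2 u^{2}$ ($S{\left(u \right)} = \left(u^{2} + u^{2}\right) - 1 = 2 u^{2} - 1 = -1 + 2 u^{2}$)
$S{\left(2 \right)} 15 = \left(-1 + 2 \cdot 2^{2}\right) 15 = \left(-1 + 2 \cdot 4\right) 15 = \left(-1 + 8\right) 15 = 7 \cdot 15 = 105$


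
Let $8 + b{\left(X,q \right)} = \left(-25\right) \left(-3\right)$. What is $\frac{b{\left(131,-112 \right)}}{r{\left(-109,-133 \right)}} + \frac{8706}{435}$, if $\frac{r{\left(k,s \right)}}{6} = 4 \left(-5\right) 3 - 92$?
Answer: $\frac{2636909}{132240} \approx 19.94$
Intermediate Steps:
$b{\left(X,q \right)} = 67$ ($b{\left(X,q \right)} = -8 - -75 = -8 + 75 = 67$)
$r{\left(k,s \right)} = -912$ ($r{\left(k,s \right)} = 6 \left(4 \left(-5\right) 3 - 92\right) = 6 \left(\left(-20\right) 3 - 92\right) = 6 \left(-60 - 92\right) = 6 \left(-152\right) = -912$)
$\frac{b{\left(131,-112 \right)}}{r{\left(-109,-133 \right)}} + \frac{8706}{435} = \frac{67}{-912} + \frac{8706}{435} = 67 \left(- \frac{1}{912}\right) + 8706 \cdot \frac{1}{435} = - \frac{67}{912} + \frac{2902}{145} = \frac{2636909}{132240}$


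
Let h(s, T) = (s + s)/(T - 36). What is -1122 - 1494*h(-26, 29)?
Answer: -85542/7 ≈ -12220.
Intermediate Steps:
h(s, T) = 2*s/(-36 + T) (h(s, T) = (2*s)/(-36 + T) = 2*s/(-36 + T))
-1122 - 1494*h(-26, 29) = -1122 - 2988*(-26)/(-36 + 29) = -1122 - 2988*(-26)/(-7) = -1122 - 2988*(-26)*(-1)/7 = -1122 - 1494*52/7 = -1122 - 77688/7 = -85542/7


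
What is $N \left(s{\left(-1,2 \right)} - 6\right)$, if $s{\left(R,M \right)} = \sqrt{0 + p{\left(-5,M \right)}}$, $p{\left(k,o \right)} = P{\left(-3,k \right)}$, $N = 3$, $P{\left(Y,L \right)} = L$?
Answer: $-18 + 3 i \sqrt{5} \approx -18.0 + 6.7082 i$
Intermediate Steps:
$p{\left(k,o \right)} = k$
$s{\left(R,M \right)} = i \sqrt{5}$ ($s{\left(R,M \right)} = \sqrt{0 - 5} = \sqrt{-5} = i \sqrt{5}$)
$N \left(s{\left(-1,2 \right)} - 6\right) = 3 \left(i \sqrt{5} - 6\right) = 3 \left(-6 + i \sqrt{5}\right) = -18 + 3 i \sqrt{5}$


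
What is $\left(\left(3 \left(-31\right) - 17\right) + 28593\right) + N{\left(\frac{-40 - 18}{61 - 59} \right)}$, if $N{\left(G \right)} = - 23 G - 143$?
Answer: $29007$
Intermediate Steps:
$N{\left(G \right)} = -143 - 23 G$
$\left(\left(3 \left(-31\right) - 17\right) + 28593\right) + N{\left(\frac{-40 - 18}{61 - 59} \right)} = \left(\left(3 \left(-31\right) - 17\right) + 28593\right) - \left(143 + 23 \frac{-40 - 18}{61 - 59}\right) = \left(\left(-93 - 17\right) + 28593\right) - \left(143 + 23 \left(- \frac{58}{2}\right)\right) = \left(-110 + 28593\right) - \left(143 + 23 \left(\left(-58\right) \frac{1}{2}\right)\right) = 28483 - -524 = 28483 + \left(-143 + 667\right) = 28483 + 524 = 29007$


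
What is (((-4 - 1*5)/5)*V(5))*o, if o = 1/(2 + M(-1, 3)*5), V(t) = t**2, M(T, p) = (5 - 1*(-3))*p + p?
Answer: -45/137 ≈ -0.32847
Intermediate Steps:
M(T, p) = 9*p (M(T, p) = (5 + 3)*p + p = 8*p + p = 9*p)
o = 1/137 (o = 1/(2 + (9*3)*5) = 1/(2 + 27*5) = 1/(2 + 135) = 1/137 ≈ 0.0072993)
(((-4 - 1*5)/5)*V(5))*o = (((-4 - 1*5)/5)*5**2)*(1/137) = (((-4 - 5)*(1/5))*25)*(1/137) = (-9*1/5*25)*(1/137) = -9/5*25*(1/137) = -45*1/137 = -45/137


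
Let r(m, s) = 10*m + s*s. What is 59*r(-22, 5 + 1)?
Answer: -10856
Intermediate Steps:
r(m, s) = s² + 10*m (r(m, s) = 10*m + s² = s² + 10*m)
59*r(-22, 5 + 1) = 59*((5 + 1)² + 10*(-22)) = 59*(6² - 220) = 59*(36 - 220) = 59*(-184) = -10856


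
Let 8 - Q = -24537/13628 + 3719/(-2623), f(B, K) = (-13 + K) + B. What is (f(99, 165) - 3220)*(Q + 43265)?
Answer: -4592930949034455/35746244 ≈ -1.2849e+8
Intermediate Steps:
f(B, K) = -13 + B + K
Q = 401013035/35746244 (Q = 8 - (-24537/13628 + 3719/(-2623)) = 8 - (-24537*1/13628 + 3719*(-1/2623)) = 8 - (-24537/13628 - 3719/2623) = 8 - 1*(-115043083/35746244) = 8 + 115043083/35746244 = 401013035/35746244 ≈ 11.218)
(f(99, 165) - 3220)*(Q + 43265) = ((-13 + 99 + 165) - 3220)*(401013035/35746244 + 43265) = (251 - 3220)*(1546962259695/35746244) = -2969*1546962259695/35746244 = -4592930949034455/35746244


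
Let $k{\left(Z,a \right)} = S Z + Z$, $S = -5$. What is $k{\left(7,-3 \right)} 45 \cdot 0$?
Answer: $0$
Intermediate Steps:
$k{\left(Z,a \right)} = - 4 Z$ ($k{\left(Z,a \right)} = - 5 Z + Z = - 4 Z$)
$k{\left(7,-3 \right)} 45 \cdot 0 = \left(-4\right) 7 \cdot 45 \cdot 0 = \left(-28\right) 45 \cdot 0 = \left(-1260\right) 0 = 0$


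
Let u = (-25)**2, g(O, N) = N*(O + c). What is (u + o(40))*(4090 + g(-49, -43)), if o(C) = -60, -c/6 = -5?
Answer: 2772455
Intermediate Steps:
c = 30 (c = -6*(-5) = 30)
g(O, N) = N*(30 + O) (g(O, N) = N*(O + 30) = N*(30 + O))
u = 625
(u + o(40))*(4090 + g(-49, -43)) = (625 - 60)*(4090 - 43*(30 - 49)) = 565*(4090 - 43*(-19)) = 565*(4090 + 817) = 565*4907 = 2772455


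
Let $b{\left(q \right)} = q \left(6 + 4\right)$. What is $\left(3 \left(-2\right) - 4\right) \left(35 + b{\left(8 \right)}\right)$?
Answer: $-1150$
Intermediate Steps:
$b{\left(q \right)} = 10 q$ ($b{\left(q \right)} = q 10 = 10 q$)
$\left(3 \left(-2\right) - 4\right) \left(35 + b{\left(8 \right)}\right) = \left(3 \left(-2\right) - 4\right) \left(35 + 10 \cdot 8\right) = \left(-6 - 4\right) \left(35 + 80\right) = \left(-10\right) 115 = -1150$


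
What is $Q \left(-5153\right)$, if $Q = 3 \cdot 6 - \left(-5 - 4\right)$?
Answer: $-139131$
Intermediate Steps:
$Q = 27$ ($Q = 18 - \left(-5 - 4\right) = 18 - -9 = 18 + 9 = 27$)
$Q \left(-5153\right) = 27 \left(-5153\right) = -139131$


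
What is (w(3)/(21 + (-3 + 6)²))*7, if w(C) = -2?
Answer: -7/15 ≈ -0.46667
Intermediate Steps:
(w(3)/(21 + (-3 + 6)²))*7 = -2/(21 + (-3 + 6)²)*7 = -2/(21 + 3²)*7 = -2/(21 + 9)*7 = -2/30*7 = -2*1/30*7 = -1/15*7 = -7/15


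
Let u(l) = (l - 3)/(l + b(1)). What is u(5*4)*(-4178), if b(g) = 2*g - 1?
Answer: -71026/21 ≈ -3382.2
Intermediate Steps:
b(g) = -1 + 2*g
u(l) = (-3 + l)/(1 + l) (u(l) = (l - 3)/(l + (-1 + 2*1)) = (-3 + l)/(l + (-1 + 2)) = (-3 + l)/(l + 1) = (-3 + l)/(1 + l))
u(5*4)*(-4178) = ((-3 + 5*4)/(1 + 5*4))*(-4178) = ((-3 + 20)/(1 + 20))*(-4178) = (17/21)*(-4178) = -71026/21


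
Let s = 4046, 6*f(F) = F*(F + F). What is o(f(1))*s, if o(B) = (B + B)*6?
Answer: 16184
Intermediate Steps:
f(F) = F**2/3 (f(F) = (F*(F + F))/6 = (F*(2*F))/6 = (2*F**2)/6 = F**2/3)
o(B) = 12*B (o(B) = (2*B)*6 = 12*B)
o(f(1))*s = (12*((1/3)*1**2))*4046 = (12*((1/3)*1))*4046 = (12*(1/3))*4046 = 4*4046 = 16184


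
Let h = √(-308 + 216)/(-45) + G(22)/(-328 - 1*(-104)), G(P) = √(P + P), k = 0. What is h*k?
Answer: 0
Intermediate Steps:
G(P) = √2*√P (G(P) = √(2*P) = √2*√P)
h = -√11/112 - 2*I*√23/45 (h = √(-308 + 216)/(-45) + (√2*√22)/(-328 - 1*(-104)) = √(-92)*(-1/45) + (2*√11)/(-328 + 104) = (2*I*√23)*(-1/45) + (2*√11)/(-224) = -2*I*√23/45 + (2*√11)*(-1/224) = -2*I*√23/45 - √11/112 = -√11/112 - 2*I*√23/45 ≈ -0.029613 - 0.21315*I)
h*k = (-√11/112 - 2*I*√23/45)*0 = 0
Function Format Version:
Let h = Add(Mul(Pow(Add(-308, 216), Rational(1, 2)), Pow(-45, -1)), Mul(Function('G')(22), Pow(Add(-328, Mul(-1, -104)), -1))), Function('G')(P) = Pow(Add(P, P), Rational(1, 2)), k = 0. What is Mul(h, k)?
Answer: 0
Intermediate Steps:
Function('G')(P) = Mul(Pow(2, Rational(1, 2)), Pow(P, Rational(1, 2))) (Function('G')(P) = Pow(Mul(2, P), Rational(1, 2)) = Mul(Pow(2, Rational(1, 2)), Pow(P, Rational(1, 2))))
h = Add(Mul(Rational(-1, 112), Pow(11, Rational(1, 2))), Mul(Rational(-2, 45), I, Pow(23, Rational(1, 2)))) (h = Add(Mul(Pow(Add(-308, 216), Rational(1, 2)), Pow(-45, -1)), Mul(Mul(Pow(2, Rational(1, 2)), Pow(22, Rational(1, 2))), Pow(Add(-328, Mul(-1, -104)), -1))) = Add(Mul(Pow(-92, Rational(1, 2)), Rational(-1, 45)), Mul(Mul(2, Pow(11, Rational(1, 2))), Pow(Add(-328, 104), -1))) = Add(Mul(Mul(2, I, Pow(23, Rational(1, 2))), Rational(-1, 45)), Mul(Mul(2, Pow(11, Rational(1, 2))), Pow(-224, -1))) = Add(Mul(Rational(-2, 45), I, Pow(23, Rational(1, 2))), Mul(Mul(2, Pow(11, Rational(1, 2))), Rational(-1, 224))) = Add(Mul(Rational(-2, 45), I, Pow(23, Rational(1, 2))), Mul(Rational(-1, 112), Pow(11, Rational(1, 2)))) = Add(Mul(Rational(-1, 112), Pow(11, Rational(1, 2))), Mul(Rational(-2, 45), I, Pow(23, Rational(1, 2)))) ≈ Add(-0.029613, Mul(-0.21315, I)))
Mul(h, k) = Mul(Add(Mul(Rational(-1, 112), Pow(11, Rational(1, 2))), Mul(Rational(-2, 45), I, Pow(23, Rational(1, 2)))), 0) = 0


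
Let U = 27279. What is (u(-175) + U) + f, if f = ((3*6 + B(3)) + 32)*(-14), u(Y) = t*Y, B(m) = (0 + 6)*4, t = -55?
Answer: 35868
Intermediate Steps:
B(m) = 24 (B(m) = 6*4 = 24)
u(Y) = -55*Y
f = -1036 (f = ((3*6 + 24) + 32)*(-14) = ((18 + 24) + 32)*(-14) = (42 + 32)*(-14) = 74*(-14) = -1036)
(u(-175) + U) + f = (-55*(-175) + 27279) - 1036 = (9625 + 27279) - 1036 = 36904 - 1036 = 35868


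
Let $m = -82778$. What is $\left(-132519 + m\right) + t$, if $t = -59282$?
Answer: $-274579$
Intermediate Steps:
$\left(-132519 + m\right) + t = \left(-132519 - 82778\right) - 59282 = -215297 - 59282 = -274579$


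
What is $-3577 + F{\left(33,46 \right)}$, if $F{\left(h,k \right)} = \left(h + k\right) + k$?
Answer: $-3452$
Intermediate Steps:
$F{\left(h,k \right)} = h + 2 k$
$-3577 + F{\left(33,46 \right)} = -3577 + \left(33 + 2 \cdot 46\right) = -3577 + \left(33 + 92\right) = -3577 + 125 = -3452$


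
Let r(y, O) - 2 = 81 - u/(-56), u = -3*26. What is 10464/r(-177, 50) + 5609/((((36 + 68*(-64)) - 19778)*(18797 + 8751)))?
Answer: 2739027327709/21361258520 ≈ 128.22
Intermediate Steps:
u = -78
r(y, O) = 2285/28 (r(y, O) = 2 + (81 - (-78)/(-56)) = 2 + (81 - (-78)*(-1)/56) = 2 + (81 - 1*39/28) = 2 + (81 - 39/28) = 2 + 2229/28 = 2285/28)
10464/r(-177, 50) + 5609/((((36 + 68*(-64)) - 19778)*(18797 + 8751))) = 10464/(2285/28) + 5609/((((36 + 68*(-64)) - 19778)*(18797 + 8751))) = 10464*(28/2285) + 5609/((((36 - 4352) - 19778)*27548)) = 292992/2285 + 5609/(((-4316 - 19778)*27548)) = 292992/2285 + 5609/((-24094*27548)) = 292992/2285 + 5609/(-663741512) = 292992/2285 + 5609*(-1/663741512) = 292992/2285 - 79/9348472 = 2739027327709/21361258520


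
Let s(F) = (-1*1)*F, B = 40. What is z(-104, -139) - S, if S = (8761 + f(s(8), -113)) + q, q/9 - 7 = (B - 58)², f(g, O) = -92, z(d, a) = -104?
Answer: -11752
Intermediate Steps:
s(F) = -F
q = 2979 (q = 63 + 9*(40 - 58)² = 63 + 9*(-18)² = 63 + 9*324 = 63 + 2916 = 2979)
S = 11648 (S = (8761 - 92) + 2979 = 8669 + 2979 = 11648)
z(-104, -139) - S = -104 - 1*11648 = -104 - 11648 = -11752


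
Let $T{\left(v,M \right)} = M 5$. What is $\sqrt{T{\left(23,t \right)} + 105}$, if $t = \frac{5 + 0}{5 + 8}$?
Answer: $\frac{\sqrt{18070}}{13} \approx 10.34$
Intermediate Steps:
$t = \frac{5}{13} \approx 0.38462$
$T{\left(v,M \right)} = 5 M$
$\sqrt{T{\left(23,t \right)} + 105} = \sqrt{5 \cdot \frac{5}{13} + 105} = \sqrt{\frac{25}{13} + 105} = \sqrt{\frac{1390}{13}} = \frac{\sqrt{18070}}{13}$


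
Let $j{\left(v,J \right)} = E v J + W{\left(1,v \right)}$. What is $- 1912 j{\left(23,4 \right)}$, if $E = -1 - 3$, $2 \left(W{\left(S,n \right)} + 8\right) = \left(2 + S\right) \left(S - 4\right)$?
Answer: $727516$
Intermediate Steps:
$W{\left(S,n \right)} = -8 + \frac{\left(-4 + S\right) \left(2 + S\right)}{2}$ ($W{\left(S,n \right)} = -8 + \frac{\left(2 + S\right) \left(S - 4\right)}{2} = -8 + \frac{\left(2 + S\right) \left(-4 + S\right)}{2} = -8 + \frac{\left(-4 + S\right) \left(2 + S\right)}{2}$)
$E = -4$
$j{\left(v,J \right)} = - \frac{25}{2} - 4 J v$ ($j{\left(v,J \right)} = - 4 v J - \left(13 - \frac{1}{2}\right) = - 4 J v - \frac{25}{2} = - \frac{25}{2} - 4 J v$)
$- 1912 j{\left(23,4 \right)} = - 1912 \left(- \frac{25}{2} - 16 \cdot 23\right) = - 1912 \left(- \frac{25}{2} - 368\right) = \left(-1912\right) \left(- \frac{761}{2}\right) = 727516$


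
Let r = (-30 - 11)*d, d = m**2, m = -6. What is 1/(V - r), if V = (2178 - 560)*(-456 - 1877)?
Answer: -1/3773318 ≈ -2.6502e-7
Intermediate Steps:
d = 36 (d = (-6)**2 = 36)
V = -3774794 (V = 1618*(-2333) = -3774794)
r = -1476 (r = (-30 - 11)*36 = -41*36 = -1476)
1/(V - r) = 1/(-3774794 - 1*(-1476)) = 1/(-3774794 + 1476) = 1/(-3773318) = -1/3773318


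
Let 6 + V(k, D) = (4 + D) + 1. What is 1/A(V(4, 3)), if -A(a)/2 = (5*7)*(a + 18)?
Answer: -1/1400 ≈ -0.00071429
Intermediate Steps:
V(k, D) = -1 + D (V(k, D) = -6 + ((4 + D) + 1) = -6 + (5 + D) = -1 + D)
A(a) = -1260 - 70*a (A(a) = -2*5*7*(a + 18) = -70*(18 + a) = -2*(630 + 35*a) = -1260 - 70*a)
1/A(V(4, 3)) = 1/(-1260 - 70*(-1 + 3)) = 1/(-1260 - 70*2) = 1/(-1260 - 140) = 1/(-1400) = -1/1400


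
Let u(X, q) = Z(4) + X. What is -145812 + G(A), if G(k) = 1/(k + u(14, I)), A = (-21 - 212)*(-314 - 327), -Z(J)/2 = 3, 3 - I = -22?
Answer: -21778626131/149361 ≈ -1.4581e+5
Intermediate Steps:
I = 25 (I = 3 - 1*(-22) = 3 + 22 = 25)
Z(J) = -6 (Z(J) = -2*3 = -6)
u(X, q) = -6 + X
A = 149353 (A = -233*(-641) = 149353)
G(k) = 1/(8 + k) (G(k) = 1/(k + (-6 + 14)) = 1/(k + 8) = 1/(8 + k))
-145812 + G(A) = -145812 + 1/(8 + 149353) = -145812 + 1/149361 = -21778626131/149361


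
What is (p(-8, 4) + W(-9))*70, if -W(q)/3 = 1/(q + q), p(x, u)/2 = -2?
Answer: -805/3 ≈ -268.33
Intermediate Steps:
p(x, u) = -4 (p(x, u) = 2*(-2) = -4)
W(q) = -3/(2*q) (W(q) = -3/(q + q) = -3*1/(2*q) = -3/(2*q))
(p(-8, 4) + W(-9))*70 = (-4 - 3/2/(-9))*70 = (-4 - 3/2*(-1/9))*70 = (-4 + 1/6)*70 = -23/6*70 = -805/3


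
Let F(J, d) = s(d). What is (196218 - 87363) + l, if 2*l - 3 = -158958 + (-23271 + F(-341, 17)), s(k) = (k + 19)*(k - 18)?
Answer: 17724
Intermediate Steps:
s(k) = (-18 + k)*(19 + k) (s(k) = (19 + k)*(-18 + k) = (-18 + k)*(19 + k))
F(J, d) = -342 + d + d²
l = -91131 (l = 3/2 + (-158958 + (-23271 + (-342 + 17 + 17²)))/2 = 3/2 + (-158958 + (-23271 + (-342 + 17 + 289)))/2 = 3/2 + (-158958 + (-23271 - 36))/2 = 3/2 + (-158958 - 23307)/2 = 3/2 + (½)*(-182265) = 3/2 - 182265/2 = -91131)
(196218 - 87363) + l = (196218 - 87363) - 91131 = 108855 - 91131 = 17724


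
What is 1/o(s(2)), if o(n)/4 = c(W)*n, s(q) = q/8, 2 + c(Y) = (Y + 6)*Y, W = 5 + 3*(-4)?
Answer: ⅕ ≈ 0.20000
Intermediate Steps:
W = -7 (W = 5 - 12 = -7)
c(Y) = -2 + Y*(6 + Y) (c(Y) = -2 + (Y + 6)*Y = -2 + (6 + Y)*Y = -2 + Y*(6 + Y))
s(q) = q/8 (s(q) = q*(⅛) = q/8)
o(n) = 20*n (o(n) = 4*((-2 + (-7)² + 6*(-7))*n) = 4*((-2 + 49 - 42)*n) = 4*(5*n) = 20*n)
1/o(s(2)) = 1/(20*((⅛)*2)) = 1/(20*(¼)) = 1/5 = ⅕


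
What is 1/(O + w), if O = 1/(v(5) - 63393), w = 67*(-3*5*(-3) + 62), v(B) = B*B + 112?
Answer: 63256/453482263 ≈ 0.00013949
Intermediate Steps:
v(B) = 112 + B² (v(B) = B² + 112 = 112 + B²)
w = 7169 (w = 67*(-15*(-3) + 62) = 67*(45 + 62) = 67*107 = 7169)
O = -1/63256 (O = 1/((112 + 5²) - 63393) = 1/((112 + 25) - 63393) = 1/(137 - 63393) = 1/(-63256) = -1/63256 ≈ -1.5809e-5)
1/(O + w) = 1/(-1/63256 + 7169) = 1/(453482263/63256) = 63256/453482263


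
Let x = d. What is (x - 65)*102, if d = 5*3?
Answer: -5100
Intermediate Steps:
d = 15
x = 15
(x - 65)*102 = (15 - 65)*102 = -50*102 = -5100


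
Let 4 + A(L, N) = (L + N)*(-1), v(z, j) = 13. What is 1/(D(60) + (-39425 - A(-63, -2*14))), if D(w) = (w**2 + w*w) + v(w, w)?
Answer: -1/32299 ≈ -3.0961e-5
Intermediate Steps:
D(w) = 13 + 2*w**2 (D(w) = (w**2 + w*w) + 13 = (w**2 + w**2) + 13 = 2*w**2 + 13 = 13 + 2*w**2)
A(L, N) = -4 - L - N (A(L, N) = -4 + (L + N)*(-1) = -4 + (-L - N) = -4 - L - N)
1/(D(60) + (-39425 - A(-63, -2*14))) = 1/((13 + 2*60**2) + (-39425 - (-4 - 1*(-63) - (-2)*14))) = 1/((13 + 2*3600) + (-39425 - (-4 + 63 - 1*(-28)))) = 1/((13 + 7200) + (-39425 - (-4 + 63 + 28))) = 1/(7213 + (-39425 - 1*87)) = 1/(7213 + (-39425 - 87)) = 1/(7213 - 39512) = 1/(-32299) = -1/32299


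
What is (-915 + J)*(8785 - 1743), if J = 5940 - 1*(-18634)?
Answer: 166606678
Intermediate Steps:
J = 24574 (J = 5940 + 18634 = 24574)
(-915 + J)*(8785 - 1743) = (-915 + 24574)*(8785 - 1743) = 23659*7042 = 166606678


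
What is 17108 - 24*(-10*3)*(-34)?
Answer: -7372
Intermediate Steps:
17108 - 24*(-10*3)*(-34) = 17108 - 24*(-30)*(-34) = 17108 - (-720)*(-34) = 17108 - 1*24480 = 17108 - 24480 = -7372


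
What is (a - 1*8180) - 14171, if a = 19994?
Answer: -2357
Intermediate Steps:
(a - 1*8180) - 14171 = (19994 - 1*8180) - 14171 = (19994 - 8180) - 14171 = 11814 - 14171 = -2357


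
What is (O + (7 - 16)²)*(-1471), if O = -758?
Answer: 995867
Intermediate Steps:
(O + (7 - 16)²)*(-1471) = (-758 + (7 - 16)²)*(-1471) = (-758 + (-9)²)*(-1471) = (-758 + 81)*(-1471) = -677*(-1471) = 995867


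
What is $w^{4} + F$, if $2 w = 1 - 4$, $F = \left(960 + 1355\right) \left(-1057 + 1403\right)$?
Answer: $\frac{12815921}{16} \approx 8.01 \cdot 10^{5}$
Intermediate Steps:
$F = 800990$ ($F = 2315 \cdot 346 = 800990$)
$w = - \frac{3}{2}$ ($w = \frac{1 - 4}{2} = \frac{1}{2} \left(-3\right) = - \frac{3}{2} \approx -1.5$)
$w^{4} + F = \left(- \frac{3}{2}\right)^{4} + 800990 = \frac{81}{16} + 800990 = \frac{12815921}{16}$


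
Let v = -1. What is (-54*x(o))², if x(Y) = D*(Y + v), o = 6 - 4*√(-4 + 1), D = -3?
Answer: -603612 - 1049760*I*√3 ≈ -6.0361e+5 - 1.8182e+6*I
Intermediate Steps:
o = 6 - 4*I*√3 ≈ 6.0 - 6.9282*I
x(Y) = 3 - 3*Y (x(Y) = -3*(Y - 1) = -3*(-1 + Y) = 3 - 3*Y)
(-54*x(o))² = (-54*(3 - 3*(6 - 4*I*√3)))² = (-54*(3 + (-18 + 12*I*√3)))² = (-54*(-15 + 12*I*√3))² = (810 - 648*I*√3)²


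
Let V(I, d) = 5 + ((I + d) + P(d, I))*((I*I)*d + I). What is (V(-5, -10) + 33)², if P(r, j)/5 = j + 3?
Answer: 41126569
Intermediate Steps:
P(r, j) = 15 + 5*j (P(r, j) = 5*(j + 3) = 5*(3 + j) = 15 + 5*j)
V(I, d) = 5 + (I + d*I²)*(15 + d + 6*I) (V(I, d) = 5 + ((I + d) + (15 + 5*I))*((I*I)*d + I) = 5 + (15 + d + 6*I)*(I²*d + I) = 5 + (15 + d + 6*I)*(d*I² + I) = 5 + (15 + d + 6*I)*(I + d*I²) = 5 + (I + d*I²)*(15 + d + 6*I))
(V(-5, -10) + 33)² = ((5 + 6*(-5)² + 15*(-5) - 5*(-10) + (-5)²*(-10)² + 6*(-10)*(-5)³ + 15*(-10)*(-5)²) + 33)² = ((5 + 6*25 - 75 + 50 + 25*100 + 6*(-10)*(-125) + 15*(-10)*25) + 33)² = ((5 + 150 - 75 + 50 + 2500 + 7500 - 3750) + 33)² = (6380 + 33)² = 6413² = 41126569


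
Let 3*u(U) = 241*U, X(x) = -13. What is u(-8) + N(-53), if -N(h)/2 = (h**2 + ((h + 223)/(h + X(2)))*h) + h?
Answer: -212114/33 ≈ -6427.7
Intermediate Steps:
N(h) = -2*h - 2*h**2 - 2*h*(223 + h)/(-13 + h) (N(h) = -2*((h**2 + ((h + 223)/(h - 13))*h) + h) = -2*((h**2 + ((223 + h)/(-13 + h))*h) + h) = -2*((h**2 + h*(223 + h)/(-13 + h)) + h) = -2*(h + h**2 + h*(223 + h)/(-13 + h)) = -2*h - 2*h**2 - 2*h*(223 + h)/(-13 + h))
u(U) = 241*U/3 (u(U) = (241*U)/3 = 241*U/3)
u(-8) + N(-53) = (241/3)*(-8) + 2*(-53)*(-210 - 1*(-53)**2 + 11*(-53))/(-13 - 53) = -1928/3 + 2*(-53)*(-210 - 1*2809 - 583)/(-66) = -1928/3 + 2*(-53)*(-1/66)*(-210 - 2809 - 583) = -1928/3 + 2*(-53)*(-1/66)*(-3602) = -1928/3 - 190906/33 = -212114/33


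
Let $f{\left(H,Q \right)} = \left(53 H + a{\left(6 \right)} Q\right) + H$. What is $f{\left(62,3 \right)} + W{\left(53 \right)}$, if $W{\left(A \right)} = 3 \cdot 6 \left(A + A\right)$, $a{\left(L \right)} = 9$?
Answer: $5283$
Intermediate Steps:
$f{\left(H,Q \right)} = 9 Q + 54 H$ ($f{\left(H,Q \right)} = \left(53 H + 9 Q\right) + H = \left(9 Q + 53 H\right) + H = 9 Q + 54 H$)
$W{\left(A \right)} = 36 A$ ($W{\left(A \right)} = 18 \cdot 2 A = 36 A$)
$f{\left(62,3 \right)} + W{\left(53 \right)} = \left(9 \cdot 3 + 54 \cdot 62\right) + 36 \cdot 53 = \left(27 + 3348\right) + 1908 = 3375 + 1908 = 5283$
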